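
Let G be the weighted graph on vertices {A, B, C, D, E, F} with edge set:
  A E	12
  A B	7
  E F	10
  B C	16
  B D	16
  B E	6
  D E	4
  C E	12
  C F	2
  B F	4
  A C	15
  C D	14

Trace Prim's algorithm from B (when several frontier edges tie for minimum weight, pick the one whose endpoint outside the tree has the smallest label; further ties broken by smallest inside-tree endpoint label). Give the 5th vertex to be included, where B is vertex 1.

Prim, starting at B.
Step 1: cheapest edge leaving the tree is B F (4); add F.
Step 2: cheapest edge leaving the tree is C F (2); add C.
Step 3: cheapest edge leaving the tree is B E (6); add E.
Step 4: cheapest edge leaving the tree is D E (4); add D.
Step 5: cheapest edge leaving the tree is A B (7); add A.
Vertex order: B, F, C, E, D, A. The 5th vertex is D.

D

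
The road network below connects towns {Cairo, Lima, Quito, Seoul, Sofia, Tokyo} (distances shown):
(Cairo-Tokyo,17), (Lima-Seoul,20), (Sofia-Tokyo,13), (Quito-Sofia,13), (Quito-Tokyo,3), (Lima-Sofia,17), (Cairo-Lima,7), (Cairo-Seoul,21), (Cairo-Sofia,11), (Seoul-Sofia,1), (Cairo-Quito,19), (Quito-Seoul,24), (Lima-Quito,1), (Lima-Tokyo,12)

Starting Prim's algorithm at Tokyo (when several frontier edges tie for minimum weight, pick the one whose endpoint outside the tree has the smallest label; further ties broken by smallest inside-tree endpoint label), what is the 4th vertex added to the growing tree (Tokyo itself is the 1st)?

Cairo

Prim, starting at Tokyo.
Step 1: frontier [Quito-Tokyo 3, Lima-Tokyo 12, Sofia-Tokyo 13, Cairo-Tokyo 17] → take Quito-Tokyo (3); add Quito.
Step 2: frontier [Lima-Quito 1, Quito-Sofia 13, Cairo-Quito 19, Quito-Seoul 24, Lima-Tokyo 12, Sofia-Tokyo 13, Cairo-Tokyo 17] → take Lima-Quito (1); add Lima.
Step 3: frontier [Cairo-Lima 7, Lima-Sofia 17, Lima-Seoul 20, Quito-Sofia 13, Cairo-Quito 19, Quito-Seoul 24, Sofia-Tokyo 13, Cairo-Tokyo 17] → take Cairo-Lima (7); add Cairo.
Step 4: frontier [Cairo-Sofia 11, Cairo-Seoul 21, Lima-Sofia 17, Lima-Seoul 20, Quito-Sofia 13, Quito-Seoul 24, Sofia-Tokyo 13] → take Cairo-Sofia (11); add Sofia.
Step 5: frontier [Cairo-Seoul 21, Lima-Seoul 20, Quito-Seoul 24, Seoul-Sofia 1] → take Seoul-Sofia (1); add Seoul.
Vertex order: Tokyo, Quito, Lima, Cairo, Sofia, Seoul. The 4th vertex is Cairo.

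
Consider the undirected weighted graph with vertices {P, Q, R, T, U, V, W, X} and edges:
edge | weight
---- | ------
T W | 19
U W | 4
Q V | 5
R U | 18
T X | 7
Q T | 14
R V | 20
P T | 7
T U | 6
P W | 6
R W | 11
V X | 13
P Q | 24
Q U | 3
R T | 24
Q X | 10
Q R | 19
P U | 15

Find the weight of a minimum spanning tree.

Prim's algorithm from Q:
Step 1: cheapest edge leaving the tree is Q U (3); add U.
Step 2: cheapest edge leaving the tree is U W (4); add W.
Step 3: cheapest edge leaving the tree is Q V (5); add V.
Step 4: cheapest edge leaving the tree is P W (6); add P.
Step 5: cheapest edge leaving the tree is T U (6); add T.
Step 6: cheapest edge leaving the tree is T X (7); add X.
Step 7: cheapest edge leaving the tree is R W (11); add R.
MST edges: Q U, U W, Q V, P W, T U, T X, R W; total weight 3+4+5+6+6+7+11 = 42.

42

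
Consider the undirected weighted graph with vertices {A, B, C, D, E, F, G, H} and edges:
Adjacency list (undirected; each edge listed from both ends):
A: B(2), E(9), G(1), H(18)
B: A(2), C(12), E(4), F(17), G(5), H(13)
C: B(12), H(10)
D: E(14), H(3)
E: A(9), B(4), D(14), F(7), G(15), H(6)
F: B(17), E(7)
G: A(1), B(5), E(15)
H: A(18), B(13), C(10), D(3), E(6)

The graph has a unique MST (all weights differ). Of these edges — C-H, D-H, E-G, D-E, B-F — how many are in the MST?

Sort edges by weight, then run Kruskal:
A-G (1): add — endpoints in different components.
A-B (2): add — endpoints in different components.
D-H (3): add — endpoints in different components.
B-E (4): add — endpoints in different components.
B-G (5): skip — B and G already connected.
E-H (6): add — endpoints in different components.
E-F (7): add — endpoints in different components.
A-E (9): skip — A and E already connected.
C-H (10): add — endpoints in different components.
MST edge set: {A-G, A-B, D-H, B-E, E-H, E-F, C-H}.
Of the listed edges, {C-H, D-H} are in the MST → 2.

2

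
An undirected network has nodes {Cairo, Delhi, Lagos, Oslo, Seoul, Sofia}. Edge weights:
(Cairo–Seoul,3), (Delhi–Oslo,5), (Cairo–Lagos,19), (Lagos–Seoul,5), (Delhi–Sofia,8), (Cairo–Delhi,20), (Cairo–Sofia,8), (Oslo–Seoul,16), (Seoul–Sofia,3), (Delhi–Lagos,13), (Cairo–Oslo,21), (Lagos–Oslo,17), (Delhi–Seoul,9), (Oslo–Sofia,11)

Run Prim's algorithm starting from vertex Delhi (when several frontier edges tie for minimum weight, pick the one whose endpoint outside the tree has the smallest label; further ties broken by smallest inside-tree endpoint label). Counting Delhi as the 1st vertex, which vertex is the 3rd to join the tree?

Sofia

Prim, starting at Delhi.
Step 1: cheapest edge leaving the tree is Delhi–Oslo (5); add Oslo.
Step 2: cheapest edge leaving the tree is Delhi–Sofia (8); add Sofia.
Step 3: cheapest edge leaving the tree is Seoul–Sofia (3); add Seoul.
Step 4: cheapest edge leaving the tree is Cairo–Seoul (3); add Cairo.
Step 5: cheapest edge leaving the tree is Lagos–Seoul (5); add Lagos.
Vertex order: Delhi, Oslo, Sofia, Seoul, Cairo, Lagos. The 3rd vertex is Sofia.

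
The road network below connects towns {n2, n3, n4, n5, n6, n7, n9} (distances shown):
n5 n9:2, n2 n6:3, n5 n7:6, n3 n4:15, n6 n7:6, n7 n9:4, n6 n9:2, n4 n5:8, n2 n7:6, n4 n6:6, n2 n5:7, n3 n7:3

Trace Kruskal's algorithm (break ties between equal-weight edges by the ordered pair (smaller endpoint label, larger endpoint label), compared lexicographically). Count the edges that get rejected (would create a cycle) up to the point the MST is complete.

1

Kruskal: consider edges lightest-first.
n5 n9 (2): add. Components now {n4} {n3} {n6} {n5,n9} {n7} {n2}
n6 n9 (2): add. Components now {n4} {n3} {n5,n6,n9} {n7} {n2}
n2 n6 (3): add. Components now {n4} {n3} {n2,n5,n6,n9} {n7}
n3 n7 (3): add. Components now {n4} {n3,n7} {n2,n5,n6,n9}
n7 n9 (4): add. Components now {n4} {n2,n3,n5,n6,n7,n9}
n2 n7 (6): skip — n7 and n2 already connected.
n4 n6 (6): add. Components now {n2,n3,n4,n5,n6,n7,n9}
Edges rejected before the tree was complete: 1.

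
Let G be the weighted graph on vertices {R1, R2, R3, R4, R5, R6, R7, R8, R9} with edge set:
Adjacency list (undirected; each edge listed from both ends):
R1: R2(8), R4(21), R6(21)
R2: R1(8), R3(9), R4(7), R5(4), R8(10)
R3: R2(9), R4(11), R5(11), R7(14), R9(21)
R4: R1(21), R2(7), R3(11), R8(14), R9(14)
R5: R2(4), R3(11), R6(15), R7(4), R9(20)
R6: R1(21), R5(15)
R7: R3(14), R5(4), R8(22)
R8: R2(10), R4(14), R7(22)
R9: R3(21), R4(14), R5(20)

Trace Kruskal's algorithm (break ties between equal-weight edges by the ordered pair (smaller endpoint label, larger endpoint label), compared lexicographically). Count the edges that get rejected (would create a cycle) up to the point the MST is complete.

4

Kruskal: consider edges lightest-first.
R2-R5 (4): add — endpoints in different components.
R5-R7 (4): add — endpoints in different components.
R2-R4 (7): add — endpoints in different components.
R1-R2 (8): add — endpoints in different components.
R2-R3 (9): add — endpoints in different components.
R2-R8 (10): add — endpoints in different components.
R3-R4 (11): skip — R3 and R4 already connected.
R3-R5 (11): skip — R3 and R5 already connected.
R3-R7 (14): skip — R3 and R7 already connected.
R4-R8 (14): skip — R8 and R4 already connected.
R4-R9 (14): add — endpoints in different components.
R5-R6 (15): add — endpoints in different components.
Edges rejected before the tree was complete: 4.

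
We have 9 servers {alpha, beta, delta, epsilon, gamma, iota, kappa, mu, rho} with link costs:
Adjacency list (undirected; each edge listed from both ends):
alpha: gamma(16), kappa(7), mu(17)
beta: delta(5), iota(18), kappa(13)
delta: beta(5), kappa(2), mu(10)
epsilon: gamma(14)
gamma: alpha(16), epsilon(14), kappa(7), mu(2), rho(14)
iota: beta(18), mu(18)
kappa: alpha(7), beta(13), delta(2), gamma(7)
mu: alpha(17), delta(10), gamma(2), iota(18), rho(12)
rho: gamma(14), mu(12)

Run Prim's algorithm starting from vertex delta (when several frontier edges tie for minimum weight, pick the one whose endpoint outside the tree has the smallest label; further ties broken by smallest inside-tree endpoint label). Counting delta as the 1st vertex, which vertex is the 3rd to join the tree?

Prim, starting at delta.
Step 1: frontier [delta-kappa 2, beta-delta 5, delta-mu 10] → take delta-kappa (2); add kappa.
Step 2: frontier [beta-delta 5, delta-mu 10, alpha-kappa 7, gamma-kappa 7, beta-kappa 13] → take beta-delta (5); add beta.
Step 3: frontier [beta-iota 18, delta-mu 10, alpha-kappa 7, gamma-kappa 7] → take alpha-kappa (7); add alpha.
Step 4: frontier [alpha-gamma 16, alpha-mu 17, beta-iota 18, delta-mu 10, gamma-kappa 7] → take gamma-kappa (7); add gamma.
Step 5: frontier [alpha-mu 17, beta-iota 18, delta-mu 10, gamma-mu 2, epsilon-gamma 14, gamma-rho 14] → take gamma-mu (2); add mu.
Step 6: frontier [beta-iota 18, epsilon-gamma 14, gamma-rho 14, mu-rho 12, iota-mu 18] → take mu-rho (12); add rho.
Step 7: frontier [beta-iota 18, epsilon-gamma 14, iota-mu 18] → take epsilon-gamma (14); add epsilon.
Step 8: frontier [beta-iota 18, iota-mu 18] → take beta-iota (18); add iota.
Vertex order: delta, kappa, beta, alpha, gamma, mu, rho, epsilon, iota. The 3rd vertex is beta.

beta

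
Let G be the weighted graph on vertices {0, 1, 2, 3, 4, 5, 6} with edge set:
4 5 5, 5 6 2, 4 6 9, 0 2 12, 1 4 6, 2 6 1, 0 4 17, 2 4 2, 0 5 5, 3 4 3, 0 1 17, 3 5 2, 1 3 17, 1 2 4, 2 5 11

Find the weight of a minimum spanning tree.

16

Prim, starting at 1.
Step 1: cheapest edge leaving the tree is 1 2 (4); add 2.
Step 2: cheapest edge leaving the tree is 2 6 (1); add 6.
Step 3: cheapest edge leaving the tree is 2 4 (2); add 4.
Step 4: cheapest edge leaving the tree is 5 6 (2); add 5.
Step 5: cheapest edge leaving the tree is 3 5 (2); add 3.
Step 6: cheapest edge leaving the tree is 0 5 (5); add 0.
MST edges: 1 2, 2 6, 2 4, 5 6, 3 5, 0 5; total weight 4+1+2+2+2+5 = 16.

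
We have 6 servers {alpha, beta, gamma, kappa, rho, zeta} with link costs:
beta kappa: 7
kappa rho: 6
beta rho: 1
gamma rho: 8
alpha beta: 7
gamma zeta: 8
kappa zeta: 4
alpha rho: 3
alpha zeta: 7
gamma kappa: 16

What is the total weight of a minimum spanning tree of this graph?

Prim, starting at gamma.
Step 1: cheapest edge leaving the tree is gamma rho (8); add rho.
Step 2: cheapest edge leaving the tree is beta rho (1); add beta.
Step 3: cheapest edge leaving the tree is alpha rho (3); add alpha.
Step 4: cheapest edge leaving the tree is kappa rho (6); add kappa.
Step 5: cheapest edge leaving the tree is kappa zeta (4); add zeta.
MST edges: gamma rho, beta rho, alpha rho, kappa rho, kappa zeta; total weight 8+1+3+6+4 = 22.

22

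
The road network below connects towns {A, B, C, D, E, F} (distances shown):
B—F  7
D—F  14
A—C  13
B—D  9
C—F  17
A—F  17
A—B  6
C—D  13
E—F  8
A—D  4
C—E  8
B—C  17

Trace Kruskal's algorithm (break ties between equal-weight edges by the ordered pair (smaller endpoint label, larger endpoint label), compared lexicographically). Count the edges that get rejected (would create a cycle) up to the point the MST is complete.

0

Sort edges by weight, then run Kruskal:
A—D (4): add — endpoints in different components.
A—B (6): add — endpoints in different components.
B—F (7): add — endpoints in different components.
C—E (8): add — endpoints in different components.
E—F (8): add — endpoints in different components.
Edges rejected before the tree was complete: 0.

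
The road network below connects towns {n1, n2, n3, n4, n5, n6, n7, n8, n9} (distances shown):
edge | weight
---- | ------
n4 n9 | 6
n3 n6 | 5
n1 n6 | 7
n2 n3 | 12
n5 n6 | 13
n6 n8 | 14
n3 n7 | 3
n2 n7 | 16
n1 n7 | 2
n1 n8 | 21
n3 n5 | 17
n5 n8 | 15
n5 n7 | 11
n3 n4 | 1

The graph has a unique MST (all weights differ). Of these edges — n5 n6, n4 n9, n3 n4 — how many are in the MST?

Kruskal: consider edges lightest-first.
n3 n4 (1): add — endpoints in different components.
n1 n7 (2): add — endpoints in different components.
n3 n7 (3): add — endpoints in different components.
n3 n6 (5): add — endpoints in different components.
n4 n9 (6): add — endpoints in different components.
n1 n6 (7): skip — n1 and n6 already connected.
n5 n7 (11): add — endpoints in different components.
n2 n3 (12): add — endpoints in different components.
n5 n6 (13): skip — n5 and n6 already connected.
n6 n8 (14): add — endpoints in different components.
MST edge set: {n3 n4, n1 n7, n3 n7, n3 n6, n4 n9, n5 n7, n2 n3, n6 n8}.
Of the listed edges, {n4 n9, n3 n4} are in the MST → 2.

2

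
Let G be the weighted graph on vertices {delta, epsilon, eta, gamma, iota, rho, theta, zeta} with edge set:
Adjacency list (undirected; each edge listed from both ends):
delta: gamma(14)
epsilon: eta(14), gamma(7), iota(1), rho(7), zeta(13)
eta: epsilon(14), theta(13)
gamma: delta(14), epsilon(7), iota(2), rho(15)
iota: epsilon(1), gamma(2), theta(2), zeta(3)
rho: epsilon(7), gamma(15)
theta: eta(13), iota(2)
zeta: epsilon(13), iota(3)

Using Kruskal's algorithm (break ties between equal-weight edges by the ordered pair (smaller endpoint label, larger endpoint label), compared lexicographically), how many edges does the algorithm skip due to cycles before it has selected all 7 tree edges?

Sort edges by weight, then run Kruskal:
epsilon iota (1): add — endpoints in different components.
gamma iota (2): add — endpoints in different components.
iota theta (2): add — endpoints in different components.
iota zeta (3): add — endpoints in different components.
epsilon gamma (7): skip — epsilon and gamma already connected.
epsilon rho (7): add — endpoints in different components.
epsilon zeta (13): skip — epsilon and zeta already connected.
eta theta (13): add — endpoints in different components.
delta gamma (14): add — endpoints in different components.
Edges rejected before the tree was complete: 2.

2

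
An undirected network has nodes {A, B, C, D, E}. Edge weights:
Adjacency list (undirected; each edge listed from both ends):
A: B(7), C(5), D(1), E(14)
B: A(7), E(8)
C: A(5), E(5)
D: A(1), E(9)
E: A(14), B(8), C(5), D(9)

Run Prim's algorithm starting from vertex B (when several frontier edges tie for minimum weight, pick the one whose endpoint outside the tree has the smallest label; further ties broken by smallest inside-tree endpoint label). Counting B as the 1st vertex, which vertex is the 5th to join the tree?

E

Grow the tree from B using Prim:
Step 1: cheapest edge leaving the tree is A—B (7); add A.
Step 2: cheapest edge leaving the tree is A—D (1); add D.
Step 3: cheapest edge leaving the tree is A—C (5); add C.
Step 4: cheapest edge leaving the tree is C—E (5); add E.
Vertex order: B, A, D, C, E. The 5th vertex is E.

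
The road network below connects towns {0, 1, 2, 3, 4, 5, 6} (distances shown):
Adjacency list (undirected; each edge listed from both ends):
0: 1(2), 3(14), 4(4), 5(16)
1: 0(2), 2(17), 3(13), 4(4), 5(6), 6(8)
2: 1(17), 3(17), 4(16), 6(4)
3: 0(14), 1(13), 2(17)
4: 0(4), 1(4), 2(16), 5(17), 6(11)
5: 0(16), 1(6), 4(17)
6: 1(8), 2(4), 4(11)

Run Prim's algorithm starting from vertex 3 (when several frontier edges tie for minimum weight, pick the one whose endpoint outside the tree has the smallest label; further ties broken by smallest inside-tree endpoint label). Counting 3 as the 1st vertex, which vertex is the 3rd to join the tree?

Prim, starting at 3.
Step 1: cheapest edge leaving the tree is 1–3 (13); add 1.
Step 2: cheapest edge leaving the tree is 0–1 (2); add 0.
Step 3: cheapest edge leaving the tree is 0–4 (4); add 4.
Step 4: cheapest edge leaving the tree is 1–5 (6); add 5.
Step 5: cheapest edge leaving the tree is 1–6 (8); add 6.
Step 6: cheapest edge leaving the tree is 2–6 (4); add 2.
Vertex order: 3, 1, 0, 4, 5, 6, 2. The 3rd vertex is 0.

0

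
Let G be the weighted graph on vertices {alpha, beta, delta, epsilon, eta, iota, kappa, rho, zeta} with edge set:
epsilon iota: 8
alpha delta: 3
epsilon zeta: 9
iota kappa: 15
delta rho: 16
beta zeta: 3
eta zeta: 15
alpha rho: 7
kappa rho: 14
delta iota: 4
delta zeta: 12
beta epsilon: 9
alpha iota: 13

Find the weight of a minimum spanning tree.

Sort edges by weight, then run Kruskal:
alpha delta (3): add — endpoints in different components.
beta zeta (3): add — endpoints in different components.
delta iota (4): add — endpoints in different components.
alpha rho (7): add — endpoints in different components.
epsilon iota (8): add — endpoints in different components.
beta epsilon (9): add — endpoints in different components.
epsilon zeta (9): skip — epsilon and zeta already connected.
delta zeta (12): skip — zeta and delta already connected.
alpha iota (13): skip — alpha and iota already connected.
kappa rho (14): add — endpoints in different components.
eta zeta (15): add — endpoints in different components.
MST edges: alpha delta, beta zeta, delta iota, alpha rho, epsilon iota, beta epsilon, kappa rho, eta zeta; total weight 3+3+4+7+8+9+14+15 = 63.

63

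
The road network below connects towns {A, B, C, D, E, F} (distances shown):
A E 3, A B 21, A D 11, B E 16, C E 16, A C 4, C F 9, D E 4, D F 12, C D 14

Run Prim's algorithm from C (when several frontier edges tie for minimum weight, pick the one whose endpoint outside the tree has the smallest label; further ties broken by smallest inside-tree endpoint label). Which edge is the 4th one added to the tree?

C-F

Prim's algorithm from C:
Step 1: frontier [A C 4, C F 9, C D 14, C E 16] → take A C (4); add A.
Step 2: frontier [A E 3, A D 11, A B 21, C F 9, C D 14, C E 16] → take A E (3); add E.
Step 3: frontier [A D 11, A B 21, C F 9, C D 14, D E 4, B E 16] → take D E (4); add D.
Step 4: frontier [A B 21, C F 9, D F 12, B E 16] → take C F (9); add F.
Step 5: frontier [A B 21, B E 16] → take B E (16); add B.
The 4th edge added is C F.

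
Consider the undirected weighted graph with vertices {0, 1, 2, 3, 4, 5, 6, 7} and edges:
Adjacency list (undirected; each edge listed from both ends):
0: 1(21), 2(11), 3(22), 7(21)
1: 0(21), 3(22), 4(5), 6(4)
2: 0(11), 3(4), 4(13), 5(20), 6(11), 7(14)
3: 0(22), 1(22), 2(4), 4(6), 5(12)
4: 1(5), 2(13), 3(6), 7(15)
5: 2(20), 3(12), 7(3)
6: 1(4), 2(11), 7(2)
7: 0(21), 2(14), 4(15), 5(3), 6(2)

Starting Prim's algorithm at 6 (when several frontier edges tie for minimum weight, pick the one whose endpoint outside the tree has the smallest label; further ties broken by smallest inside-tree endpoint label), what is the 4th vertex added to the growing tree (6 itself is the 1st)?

1

Prim, starting at 6.
Step 1: cheapest edge leaving the tree is 6-7 (2); add 7.
Step 2: cheapest edge leaving the tree is 5-7 (3); add 5.
Step 3: cheapest edge leaving the tree is 1-6 (4); add 1.
Step 4: cheapest edge leaving the tree is 1-4 (5); add 4.
Step 5: cheapest edge leaving the tree is 3-4 (6); add 3.
Step 6: cheapest edge leaving the tree is 2-3 (4); add 2.
Step 7: cheapest edge leaving the tree is 0-2 (11); add 0.
Vertex order: 6, 7, 5, 1, 4, 3, 2, 0. The 4th vertex is 1.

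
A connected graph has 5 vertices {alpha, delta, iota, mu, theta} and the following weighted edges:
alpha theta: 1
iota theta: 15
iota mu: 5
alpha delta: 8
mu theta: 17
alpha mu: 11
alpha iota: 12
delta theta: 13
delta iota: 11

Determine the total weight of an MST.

Prim, starting at theta.
Step 1: cheapest edge leaving the tree is alpha theta (1); add alpha.
Step 2: cheapest edge leaving the tree is alpha delta (8); add delta.
Step 3: cheapest edge leaving the tree is delta iota (11); add iota.
Step 4: cheapest edge leaving the tree is iota mu (5); add mu.
MST edges: alpha theta, alpha delta, delta iota, iota mu; total weight 1+8+11+5 = 25.

25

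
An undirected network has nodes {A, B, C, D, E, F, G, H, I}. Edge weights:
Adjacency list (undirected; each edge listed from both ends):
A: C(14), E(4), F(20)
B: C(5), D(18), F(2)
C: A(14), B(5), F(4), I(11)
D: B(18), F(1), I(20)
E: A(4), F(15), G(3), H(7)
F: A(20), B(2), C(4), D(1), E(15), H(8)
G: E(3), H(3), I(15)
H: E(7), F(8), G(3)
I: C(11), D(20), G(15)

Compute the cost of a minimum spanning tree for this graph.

Grow the tree from D using Prim:
Step 1: cheapest edge leaving the tree is D F (1); add F.
Step 2: cheapest edge leaving the tree is B F (2); add B.
Step 3: cheapest edge leaving the tree is C F (4); add C.
Step 4: cheapest edge leaving the tree is F H (8); add H.
Step 5: cheapest edge leaving the tree is G H (3); add G.
Step 6: cheapest edge leaving the tree is E G (3); add E.
Step 7: cheapest edge leaving the tree is A E (4); add A.
Step 8: cheapest edge leaving the tree is C I (11); add I.
MST edges: D F, B F, C F, F H, G H, E G, A E, C I; total weight 1+2+4+8+3+3+4+11 = 36.

36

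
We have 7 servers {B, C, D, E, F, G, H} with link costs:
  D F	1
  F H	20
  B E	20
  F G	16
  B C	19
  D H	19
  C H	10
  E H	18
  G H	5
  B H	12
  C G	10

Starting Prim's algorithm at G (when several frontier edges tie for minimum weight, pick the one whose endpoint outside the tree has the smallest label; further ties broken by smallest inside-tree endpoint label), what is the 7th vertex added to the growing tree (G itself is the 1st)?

Prim, starting at G.
Step 1: cheapest edge leaving the tree is G H (5); add H.
Step 2: cheapest edge leaving the tree is C G (10); add C.
Step 3: cheapest edge leaving the tree is B H (12); add B.
Step 4: cheapest edge leaving the tree is F G (16); add F.
Step 5: cheapest edge leaving the tree is D F (1); add D.
Step 6: cheapest edge leaving the tree is E H (18); add E.
Vertex order: G, H, C, B, F, D, E. The 7th vertex is E.

E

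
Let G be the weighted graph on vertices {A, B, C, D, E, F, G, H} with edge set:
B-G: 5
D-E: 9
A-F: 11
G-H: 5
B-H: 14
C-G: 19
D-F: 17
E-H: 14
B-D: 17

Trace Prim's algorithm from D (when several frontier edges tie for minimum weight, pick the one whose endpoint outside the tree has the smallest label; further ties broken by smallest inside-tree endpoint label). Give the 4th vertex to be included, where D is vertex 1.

Prim, starting at D.
Step 1: cheapest edge leaving the tree is D-E (9); add E.
Step 2: cheapest edge leaving the tree is E-H (14); add H.
Step 3: cheapest edge leaving the tree is G-H (5); add G.
Step 4: cheapest edge leaving the tree is B-G (5); add B.
Step 5: cheapest edge leaving the tree is D-F (17); add F.
Step 6: cheapest edge leaving the tree is A-F (11); add A.
Step 7: cheapest edge leaving the tree is C-G (19); add C.
Vertex order: D, E, H, G, B, F, A, C. The 4th vertex is G.

G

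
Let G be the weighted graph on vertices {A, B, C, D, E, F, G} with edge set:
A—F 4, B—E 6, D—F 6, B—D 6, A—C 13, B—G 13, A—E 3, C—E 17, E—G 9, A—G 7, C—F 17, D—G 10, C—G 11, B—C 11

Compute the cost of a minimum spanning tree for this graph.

37

Kruskal: consider edges lightest-first.
A—E (3): add. Components now {A,E} {B} {C} {D} {F} {G}
A—F (4): add. Components now {A,E,F} {B} {C} {D} {G}
B—D (6): add. Components now {A,E,F} {B,D} {C} {G}
B—E (6): add. Components now {A,B,D,E,F} {C} {G}
D—F (6): skip — D and F already connected.
A—G (7): add. Components now {A,B,D,E,F,G} {C}
E—G (9): skip — E and G already connected.
D—G (10): skip — D and G already connected.
B—C (11): add. Components now {A,B,C,D,E,F,G}
MST edges: A—E, A—F, B—D, B—E, A—G, B—C; total weight 3+4+6+6+7+11 = 37.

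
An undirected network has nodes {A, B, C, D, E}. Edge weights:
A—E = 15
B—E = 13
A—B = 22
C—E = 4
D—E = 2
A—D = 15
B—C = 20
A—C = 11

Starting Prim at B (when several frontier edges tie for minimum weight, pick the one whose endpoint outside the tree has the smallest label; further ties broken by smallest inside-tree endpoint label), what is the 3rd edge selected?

Prim's algorithm from B:
Step 1: frontier [B—E 13, B—C 20, A—B 22] → take B—E (13); add E.
Step 2: frontier [B—C 20, A—B 22, D—E 2, C—E 4, A—E 15] → take D—E (2); add D.
Step 3: frontier [B—C 20, A—B 22, A—D 15, C—E 4, A—E 15] → take C—E (4); add C.
Step 4: frontier [A—B 22, A—C 11, A—D 15, A—E 15] → take A—C (11); add A.
The 3rd edge added is C—E.

C-E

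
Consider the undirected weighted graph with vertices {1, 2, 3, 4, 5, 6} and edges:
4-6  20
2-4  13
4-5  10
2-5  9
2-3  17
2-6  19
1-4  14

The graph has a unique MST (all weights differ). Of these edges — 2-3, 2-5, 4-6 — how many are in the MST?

Kruskal's algorithm — process edges by increasing weight (ties by edge label):
2-5 (9): add — endpoints in different components.
4-5 (10): add — endpoints in different components.
2-4 (13): skip — 2 and 4 already connected.
1-4 (14): add — endpoints in different components.
2-3 (17): add — endpoints in different components.
2-6 (19): add — endpoints in different components.
MST edge set: {2-5, 4-5, 1-4, 2-3, 2-6}.
Of the listed edges, {2-3, 2-5} are in the MST → 2.

2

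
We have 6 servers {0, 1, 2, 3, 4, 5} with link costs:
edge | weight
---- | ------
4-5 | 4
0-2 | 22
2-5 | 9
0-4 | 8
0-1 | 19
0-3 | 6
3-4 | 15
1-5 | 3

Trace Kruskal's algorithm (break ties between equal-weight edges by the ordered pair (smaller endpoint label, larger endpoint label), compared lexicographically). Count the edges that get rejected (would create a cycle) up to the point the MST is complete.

0

Kruskal: consider edges lightest-first.
1-5 (3): add — endpoints in different components.
4-5 (4): add — endpoints in different components.
0-3 (6): add — endpoints in different components.
0-4 (8): add — endpoints in different components.
2-5 (9): add — endpoints in different components.
Edges rejected before the tree was complete: 0.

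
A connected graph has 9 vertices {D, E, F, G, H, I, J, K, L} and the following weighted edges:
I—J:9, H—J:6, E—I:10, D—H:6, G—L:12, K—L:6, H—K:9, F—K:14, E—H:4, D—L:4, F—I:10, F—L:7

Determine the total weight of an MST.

Sort edges by weight, then run Kruskal:
D—L (4): add — endpoints in different components.
E—H (4): add — endpoints in different components.
D—H (6): add — endpoints in different components.
H—J (6): add — endpoints in different components.
K—L (6): add — endpoints in different components.
F—L (7): add — endpoints in different components.
H—K (9): skip — H and K already connected.
I—J (9): add — endpoints in different components.
E—I (10): skip — E and I already connected.
F—I (10): skip — F and I already connected.
G—L (12): add — endpoints in different components.
MST edges: D—L, E—H, D—H, H—J, K—L, F—L, I—J, G—L; total weight 4+4+6+6+6+7+9+12 = 54.

54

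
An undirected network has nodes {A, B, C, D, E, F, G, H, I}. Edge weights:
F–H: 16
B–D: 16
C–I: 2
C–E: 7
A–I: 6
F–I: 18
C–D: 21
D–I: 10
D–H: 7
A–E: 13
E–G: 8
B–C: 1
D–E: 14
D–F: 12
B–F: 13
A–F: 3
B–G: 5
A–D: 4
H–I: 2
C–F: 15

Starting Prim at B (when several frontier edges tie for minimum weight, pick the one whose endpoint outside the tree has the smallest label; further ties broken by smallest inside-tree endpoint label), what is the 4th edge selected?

Grow the tree from B using Prim:
Step 1: cheapest edge leaving the tree is B–C (1); add C.
Step 2: cheapest edge leaving the tree is C–I (2); add I.
Step 3: cheapest edge leaving the tree is H–I (2); add H.
Step 4: cheapest edge leaving the tree is B–G (5); add G.
Step 5: cheapest edge leaving the tree is A–I (6); add A.
Step 6: cheapest edge leaving the tree is A–F (3); add F.
Step 7: cheapest edge leaving the tree is A–D (4); add D.
Step 8: cheapest edge leaving the tree is C–E (7); add E.
The 4th edge added is B–G.

B-G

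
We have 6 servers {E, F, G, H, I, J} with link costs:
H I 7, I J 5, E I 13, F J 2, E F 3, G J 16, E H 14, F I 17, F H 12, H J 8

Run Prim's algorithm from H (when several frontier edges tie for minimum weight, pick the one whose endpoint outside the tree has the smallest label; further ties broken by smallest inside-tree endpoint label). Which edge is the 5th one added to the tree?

Prim's algorithm from H:
Step 1: cheapest edge leaving the tree is H I (7); add I.
Step 2: cheapest edge leaving the tree is I J (5); add J.
Step 3: cheapest edge leaving the tree is F J (2); add F.
Step 4: cheapest edge leaving the tree is E F (3); add E.
Step 5: cheapest edge leaving the tree is G J (16); add G.
The 5th edge added is G J.

G-J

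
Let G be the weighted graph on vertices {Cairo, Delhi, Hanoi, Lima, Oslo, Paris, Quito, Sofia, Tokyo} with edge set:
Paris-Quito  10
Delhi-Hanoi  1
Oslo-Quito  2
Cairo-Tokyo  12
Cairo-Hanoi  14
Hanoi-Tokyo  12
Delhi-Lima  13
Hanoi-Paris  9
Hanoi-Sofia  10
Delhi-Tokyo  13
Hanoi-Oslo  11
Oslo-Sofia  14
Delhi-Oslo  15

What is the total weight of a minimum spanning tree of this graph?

Prim, starting at Cairo.
Step 1: cheapest edge leaving the tree is Cairo-Tokyo (12); add Tokyo.
Step 2: cheapest edge leaving the tree is Hanoi-Tokyo (12); add Hanoi.
Step 3: cheapest edge leaving the tree is Delhi-Hanoi (1); add Delhi.
Step 4: cheapest edge leaving the tree is Hanoi-Paris (9); add Paris.
Step 5: cheapest edge leaving the tree is Paris-Quito (10); add Quito.
Step 6: cheapest edge leaving the tree is Oslo-Quito (2); add Oslo.
Step 7: cheapest edge leaving the tree is Hanoi-Sofia (10); add Sofia.
Step 8: cheapest edge leaving the tree is Delhi-Lima (13); add Lima.
MST edges: Cairo-Tokyo, Hanoi-Tokyo, Delhi-Hanoi, Hanoi-Paris, Paris-Quito, Oslo-Quito, Hanoi-Sofia, Delhi-Lima; total weight 12+12+1+9+10+2+10+13 = 69.

69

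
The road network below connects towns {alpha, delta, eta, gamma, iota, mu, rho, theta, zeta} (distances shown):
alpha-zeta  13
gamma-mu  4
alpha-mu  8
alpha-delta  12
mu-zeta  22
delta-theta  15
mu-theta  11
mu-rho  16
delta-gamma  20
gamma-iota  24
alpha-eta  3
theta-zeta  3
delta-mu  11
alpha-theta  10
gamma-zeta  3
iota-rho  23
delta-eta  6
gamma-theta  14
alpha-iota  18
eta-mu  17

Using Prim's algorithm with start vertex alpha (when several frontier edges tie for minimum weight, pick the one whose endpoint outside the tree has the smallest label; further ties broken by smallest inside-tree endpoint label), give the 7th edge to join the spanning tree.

Prim's algorithm from alpha:
Step 1: cheapest edge leaving the tree is alpha-eta (3); add eta.
Step 2: cheapest edge leaving the tree is delta-eta (6); add delta.
Step 3: cheapest edge leaving the tree is alpha-mu (8); add mu.
Step 4: cheapest edge leaving the tree is gamma-mu (4); add gamma.
Step 5: cheapest edge leaving the tree is gamma-zeta (3); add zeta.
Step 6: cheapest edge leaving the tree is theta-zeta (3); add theta.
Step 7: cheapest edge leaving the tree is mu-rho (16); add rho.
Step 8: cheapest edge leaving the tree is alpha-iota (18); add iota.
The 7th edge added is mu-rho.

mu-rho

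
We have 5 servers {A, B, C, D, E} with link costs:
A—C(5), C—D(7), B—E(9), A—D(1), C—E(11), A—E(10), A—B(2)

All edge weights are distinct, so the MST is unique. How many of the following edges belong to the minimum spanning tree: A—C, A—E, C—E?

1

Kruskal: consider edges lightest-first.
A—D (1): add. Components now {A,D} {B} {C} {E}
A—B (2): add. Components now {A,B,D} {C} {E}
A—C (5): add. Components now {A,B,C,D} {E}
C—D (7): skip — C and D already connected.
B—E (9): add. Components now {A,B,C,D,E}
MST edge set: {A—D, A—B, A—C, B—E}.
Of the listed edges, {A—C} are in the MST → 1.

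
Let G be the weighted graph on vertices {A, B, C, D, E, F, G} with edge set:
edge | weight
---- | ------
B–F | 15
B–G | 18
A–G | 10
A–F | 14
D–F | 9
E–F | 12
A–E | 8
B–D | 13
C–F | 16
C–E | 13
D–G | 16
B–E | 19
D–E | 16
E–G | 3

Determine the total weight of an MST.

Sort edges by weight, then run Kruskal:
E–G (3): add. Components now {A} {B} {C} {D} {E,G} {F}
A–E (8): add. Components now {A,E,G} {B} {C} {D} {F}
D–F (9): add. Components now {A,E,G} {B} {C} {D,F}
A–G (10): skip — A and G already connected.
E–F (12): add. Components now {A,D,E,F,G} {B} {C}
B–D (13): add. Components now {A,B,D,E,F,G} {C}
C–E (13): add. Components now {A,B,C,D,E,F,G}
MST edges: E–G, A–E, D–F, E–F, B–D, C–E; total weight 3+8+9+12+13+13 = 58.

58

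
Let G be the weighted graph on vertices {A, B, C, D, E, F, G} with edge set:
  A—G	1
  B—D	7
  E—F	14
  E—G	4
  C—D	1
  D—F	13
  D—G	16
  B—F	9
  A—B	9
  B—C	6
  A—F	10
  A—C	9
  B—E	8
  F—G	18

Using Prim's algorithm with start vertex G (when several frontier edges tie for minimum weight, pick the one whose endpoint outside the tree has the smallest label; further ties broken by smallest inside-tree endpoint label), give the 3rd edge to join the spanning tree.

B-E

Grow the tree from G using Prim:
Step 1: frontier [A—G 1, E—G 4, D—G 16, F—G 18] → take A—G (1); add A.
Step 2: frontier [A—B 9, A—C 9, A—F 10, E—G 4, D—G 16, F—G 18] → take E—G (4); add E.
Step 3: frontier [A—B 9, A—C 9, A—F 10, B—E 8, E—F 14, D—G 16, F—G 18] → take B—E (8); add B.
Step 4: frontier [A—C 9, A—F 10, B—C 6, B—D 7, B—F 9, E—F 14, D—G 16, F—G 18] → take B—C (6); add C.
Step 5: frontier [A—F 10, B—D 7, B—F 9, C—D 1, E—F 14, D—G 16, F—G 18] → take C—D (1); add D.
Step 6: frontier [A—F 10, B—F 9, D—F 13, E—F 14, F—G 18] → take B—F (9); add F.
The 3rd edge added is B—E.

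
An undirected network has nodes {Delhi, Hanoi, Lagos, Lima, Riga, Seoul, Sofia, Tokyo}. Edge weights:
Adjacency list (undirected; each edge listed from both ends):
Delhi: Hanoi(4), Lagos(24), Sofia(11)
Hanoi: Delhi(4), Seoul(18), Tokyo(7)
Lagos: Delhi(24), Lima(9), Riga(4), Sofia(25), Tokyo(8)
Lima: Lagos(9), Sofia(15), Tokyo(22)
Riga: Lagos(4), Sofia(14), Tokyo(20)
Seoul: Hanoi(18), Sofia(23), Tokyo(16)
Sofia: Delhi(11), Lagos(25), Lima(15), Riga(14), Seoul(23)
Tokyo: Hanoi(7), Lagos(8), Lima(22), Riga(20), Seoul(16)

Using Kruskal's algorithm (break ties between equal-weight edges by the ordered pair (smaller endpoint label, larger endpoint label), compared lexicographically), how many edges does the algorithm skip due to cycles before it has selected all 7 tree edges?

Kruskal's algorithm — process edges by increasing weight (ties by edge label):
Delhi Hanoi (4): add — endpoints in different components.
Lagos Riga (4): add — endpoints in different components.
Hanoi Tokyo (7): add — endpoints in different components.
Lagos Tokyo (8): add — endpoints in different components.
Lagos Lima (9): add — endpoints in different components.
Delhi Sofia (11): add — endpoints in different components.
Riga Sofia (14): skip — Sofia and Riga already connected.
Lima Sofia (15): skip — Lima and Sofia already connected.
Seoul Tokyo (16): add — endpoints in different components.
Edges rejected before the tree was complete: 2.

2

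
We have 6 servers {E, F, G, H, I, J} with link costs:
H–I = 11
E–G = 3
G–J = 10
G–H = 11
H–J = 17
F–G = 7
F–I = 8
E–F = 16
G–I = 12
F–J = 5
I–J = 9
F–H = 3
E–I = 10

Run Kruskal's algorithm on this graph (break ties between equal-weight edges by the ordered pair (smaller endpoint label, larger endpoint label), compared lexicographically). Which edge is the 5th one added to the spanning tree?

F-I

Sort edges by weight, then run Kruskal:
E–G (3): add — endpoints in different components.
F–H (3): add — endpoints in different components.
F–J (5): add — endpoints in different components.
F–G (7): add — endpoints in different components.
F–I (8): add — endpoints in different components.
The 5th edge added is F–I.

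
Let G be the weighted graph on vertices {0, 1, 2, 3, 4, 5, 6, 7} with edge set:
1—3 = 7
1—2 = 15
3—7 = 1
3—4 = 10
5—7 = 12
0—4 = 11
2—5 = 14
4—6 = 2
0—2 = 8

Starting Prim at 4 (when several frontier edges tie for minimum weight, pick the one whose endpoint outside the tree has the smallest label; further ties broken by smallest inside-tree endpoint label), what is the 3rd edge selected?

3-7

Prim's algorithm from 4:
Step 1: cheapest edge leaving the tree is 4—6 (2); add 6.
Step 2: cheapest edge leaving the tree is 3—4 (10); add 3.
Step 3: cheapest edge leaving the tree is 3—7 (1); add 7.
Step 4: cheapest edge leaving the tree is 1—3 (7); add 1.
Step 5: cheapest edge leaving the tree is 0—4 (11); add 0.
Step 6: cheapest edge leaving the tree is 0—2 (8); add 2.
Step 7: cheapest edge leaving the tree is 5—7 (12); add 5.
The 3rd edge added is 3—7.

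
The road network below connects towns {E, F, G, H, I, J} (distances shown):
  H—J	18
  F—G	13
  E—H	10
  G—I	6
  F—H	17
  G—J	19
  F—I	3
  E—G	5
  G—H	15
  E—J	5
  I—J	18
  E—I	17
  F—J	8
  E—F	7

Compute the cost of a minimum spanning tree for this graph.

Kruskal's algorithm — process edges by increasing weight (ties by edge label):
F—I (3): add. Components now {E} {F,I} {G} {H} {J}
E—G (5): add. Components now {E,G} {F,I} {H} {J}
E—J (5): add. Components now {E,G,J} {F,I} {H}
G—I (6): add. Components now {E,F,G,I,J} {H}
E—F (7): skip — E and F already connected.
F—J (8): skip — F and J already connected.
E—H (10): add. Components now {E,F,G,H,I,J}
MST edges: F—I, E—G, E—J, G—I, E—H; total weight 3+5+5+6+10 = 29.

29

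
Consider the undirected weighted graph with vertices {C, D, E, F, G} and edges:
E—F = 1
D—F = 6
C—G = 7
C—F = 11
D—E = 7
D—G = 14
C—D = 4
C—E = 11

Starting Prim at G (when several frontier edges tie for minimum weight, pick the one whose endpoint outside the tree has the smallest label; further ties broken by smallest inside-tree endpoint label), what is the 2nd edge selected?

Prim, starting at G.
Step 1: frontier [C—G 7, D—G 14] → take C—G (7); add C.
Step 2: frontier [C—D 4, C—E 11, C—F 11, D—G 14] → take C—D (4); add D.
Step 3: frontier [C—E 11, C—F 11, D—F 6, D—E 7] → take D—F (6); add F.
Step 4: frontier [C—E 11, D—E 7, E—F 1] → take E—F (1); add E.
The 2nd edge added is C—D.

C-D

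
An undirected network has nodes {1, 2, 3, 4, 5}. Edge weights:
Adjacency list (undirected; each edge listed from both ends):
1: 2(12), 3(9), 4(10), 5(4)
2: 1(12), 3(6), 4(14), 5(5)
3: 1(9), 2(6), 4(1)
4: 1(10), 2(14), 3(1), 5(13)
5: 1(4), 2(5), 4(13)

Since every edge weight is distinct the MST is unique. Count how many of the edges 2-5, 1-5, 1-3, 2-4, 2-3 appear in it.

3

Sort edges by weight, then run Kruskal:
3-4 (1): add. Components now {1} {2} {3,4} {5}
1-5 (4): add. Components now {1,5} {2} {3,4}
2-5 (5): add. Components now {1,2,5} {3,4}
2-3 (6): add. Components now {1,2,3,4,5}
MST edge set: {3-4, 1-5, 2-5, 2-3}.
Of the listed edges, {2-5, 1-5, 2-3} are in the MST → 3.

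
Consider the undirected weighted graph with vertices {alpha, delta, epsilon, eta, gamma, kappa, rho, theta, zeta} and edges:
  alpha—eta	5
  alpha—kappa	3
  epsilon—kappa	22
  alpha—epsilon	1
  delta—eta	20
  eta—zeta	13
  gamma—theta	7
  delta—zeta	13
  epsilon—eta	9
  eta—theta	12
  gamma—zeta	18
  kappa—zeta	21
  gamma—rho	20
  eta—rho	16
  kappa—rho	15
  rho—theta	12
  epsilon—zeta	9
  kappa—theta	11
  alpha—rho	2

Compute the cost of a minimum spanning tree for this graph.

51

Kruskal: consider edges lightest-first.
alpha—epsilon (1): add — endpoints in different components.
alpha—rho (2): add — endpoints in different components.
alpha—kappa (3): add — endpoints in different components.
alpha—eta (5): add — endpoints in different components.
gamma—theta (7): add — endpoints in different components.
epsilon—eta (9): skip — eta and epsilon already connected.
epsilon—zeta (9): add — endpoints in different components.
kappa—theta (11): add — endpoints in different components.
eta—theta (12): skip — theta and eta already connected.
rho—theta (12): skip — theta and rho already connected.
delta—zeta (13): add — endpoints in different components.
MST edges: alpha—epsilon, alpha—rho, alpha—kappa, alpha—eta, gamma—theta, epsilon—zeta, kappa—theta, delta—zeta; total weight 1+2+3+5+7+9+11+13 = 51.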